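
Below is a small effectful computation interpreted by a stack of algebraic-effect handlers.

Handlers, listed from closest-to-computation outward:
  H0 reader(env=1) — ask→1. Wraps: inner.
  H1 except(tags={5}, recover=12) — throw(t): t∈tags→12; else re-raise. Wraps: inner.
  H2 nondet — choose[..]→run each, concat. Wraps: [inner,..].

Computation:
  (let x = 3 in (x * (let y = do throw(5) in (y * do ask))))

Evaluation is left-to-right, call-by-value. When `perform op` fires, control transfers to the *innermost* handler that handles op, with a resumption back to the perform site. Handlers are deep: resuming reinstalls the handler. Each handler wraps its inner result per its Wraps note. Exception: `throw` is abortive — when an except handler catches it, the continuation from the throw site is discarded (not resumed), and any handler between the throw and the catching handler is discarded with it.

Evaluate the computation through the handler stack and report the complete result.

Evaluation trace:
throw(5) @ H1 caught ⇒ 12
H2 returns [12]
= [12]

Answer: [12]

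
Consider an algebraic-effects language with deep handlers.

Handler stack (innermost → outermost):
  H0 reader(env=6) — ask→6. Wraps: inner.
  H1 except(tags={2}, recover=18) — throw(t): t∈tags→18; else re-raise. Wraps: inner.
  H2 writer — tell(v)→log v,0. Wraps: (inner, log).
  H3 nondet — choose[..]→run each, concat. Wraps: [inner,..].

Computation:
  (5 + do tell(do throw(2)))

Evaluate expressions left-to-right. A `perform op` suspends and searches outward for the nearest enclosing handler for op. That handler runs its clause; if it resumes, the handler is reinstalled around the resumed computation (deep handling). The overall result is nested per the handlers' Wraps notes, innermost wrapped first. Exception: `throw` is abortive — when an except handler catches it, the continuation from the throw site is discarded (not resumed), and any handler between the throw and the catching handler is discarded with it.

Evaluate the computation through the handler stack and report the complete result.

Working:
throw(2) @ H1 caught ⇒ 18
H2 returns (18, ())
H3 returns [(18, ())]
= [(18, ())]

Answer: [(18, ())]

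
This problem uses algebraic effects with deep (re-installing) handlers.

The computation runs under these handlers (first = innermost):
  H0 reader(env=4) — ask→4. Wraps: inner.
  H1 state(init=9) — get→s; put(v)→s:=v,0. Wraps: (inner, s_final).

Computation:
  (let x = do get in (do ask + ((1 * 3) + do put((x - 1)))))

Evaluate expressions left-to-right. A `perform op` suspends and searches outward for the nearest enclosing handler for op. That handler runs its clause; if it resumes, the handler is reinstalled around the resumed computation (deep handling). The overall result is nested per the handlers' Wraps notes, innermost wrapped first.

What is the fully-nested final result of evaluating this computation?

Answer: (7, 8)

Working:
get @ H1 ⇒ 9
ask @ H0 ⇒ 4
put(8) @ H1 ⇒ s:=8
H0 returns 7
H1 returns (7, 8)
= (7, 8)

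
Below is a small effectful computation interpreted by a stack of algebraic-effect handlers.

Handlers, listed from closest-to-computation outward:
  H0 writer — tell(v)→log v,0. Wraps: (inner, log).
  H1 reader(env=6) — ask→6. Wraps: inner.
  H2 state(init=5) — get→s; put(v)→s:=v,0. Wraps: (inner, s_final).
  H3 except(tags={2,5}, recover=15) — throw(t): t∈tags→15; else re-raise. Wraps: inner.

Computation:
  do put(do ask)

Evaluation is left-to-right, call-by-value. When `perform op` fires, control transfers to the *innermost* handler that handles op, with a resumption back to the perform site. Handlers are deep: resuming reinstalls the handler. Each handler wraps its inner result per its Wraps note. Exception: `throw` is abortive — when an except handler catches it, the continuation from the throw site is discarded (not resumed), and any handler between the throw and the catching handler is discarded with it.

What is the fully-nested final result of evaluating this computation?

Step-by-step:
ask @ H1 ⇒ 6
put(6) @ H2 ⇒ s:=6
H0 returns (0, ())
H1 returns (0, ())
H2 returns ((0, ()), 6)
H3 returns ((0, ()), 6)
= ((0, ()), 6)

Answer: ((0, ()), 6)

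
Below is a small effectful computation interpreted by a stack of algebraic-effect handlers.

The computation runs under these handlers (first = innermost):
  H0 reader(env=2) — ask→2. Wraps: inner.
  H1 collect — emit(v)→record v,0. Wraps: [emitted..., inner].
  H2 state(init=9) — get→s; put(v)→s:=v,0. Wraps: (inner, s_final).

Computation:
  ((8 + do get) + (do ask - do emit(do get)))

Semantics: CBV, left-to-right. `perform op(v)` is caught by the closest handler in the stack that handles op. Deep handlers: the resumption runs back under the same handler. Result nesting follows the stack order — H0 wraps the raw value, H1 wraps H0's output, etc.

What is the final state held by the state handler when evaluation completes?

Step-by-step:
get @ H2 ⇒ 9
ask @ H0 ⇒ 2
get @ H2 ⇒ 9
emit(9) @ H1 ⇒ out+=9
H0 returns 19
H1 returns [9, 19]
H2 returns ([9, 19], 9)
= ([9, 19], 9)

Answer: 9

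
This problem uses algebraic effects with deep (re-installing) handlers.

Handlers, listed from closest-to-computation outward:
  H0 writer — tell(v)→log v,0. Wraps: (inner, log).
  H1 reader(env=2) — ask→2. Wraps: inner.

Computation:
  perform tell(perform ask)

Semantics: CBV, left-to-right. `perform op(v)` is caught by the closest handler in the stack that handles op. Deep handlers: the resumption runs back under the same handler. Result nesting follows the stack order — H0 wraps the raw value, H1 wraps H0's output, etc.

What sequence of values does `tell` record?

Evaluation trace:
ask @ H1 ⇒ 2
tell(2) @ H0 ⇒ log+=2
H0 returns (0, (2))
H1 returns (0, (2))
= (0, (2))

Answer: (2)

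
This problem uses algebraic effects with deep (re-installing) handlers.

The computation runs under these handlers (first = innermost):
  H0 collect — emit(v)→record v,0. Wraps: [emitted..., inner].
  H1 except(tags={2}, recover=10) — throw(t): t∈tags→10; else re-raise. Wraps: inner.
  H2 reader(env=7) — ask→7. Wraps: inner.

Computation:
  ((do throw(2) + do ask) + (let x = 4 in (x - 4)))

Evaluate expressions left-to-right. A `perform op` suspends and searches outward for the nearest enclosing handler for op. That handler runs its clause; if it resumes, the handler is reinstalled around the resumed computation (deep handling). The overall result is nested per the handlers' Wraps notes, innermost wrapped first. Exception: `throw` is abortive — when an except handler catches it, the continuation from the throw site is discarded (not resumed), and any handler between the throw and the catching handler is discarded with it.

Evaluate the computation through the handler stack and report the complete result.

Answer: 10

Working:
throw(2) @ H1 caught ⇒ 10
H2 returns 10
= 10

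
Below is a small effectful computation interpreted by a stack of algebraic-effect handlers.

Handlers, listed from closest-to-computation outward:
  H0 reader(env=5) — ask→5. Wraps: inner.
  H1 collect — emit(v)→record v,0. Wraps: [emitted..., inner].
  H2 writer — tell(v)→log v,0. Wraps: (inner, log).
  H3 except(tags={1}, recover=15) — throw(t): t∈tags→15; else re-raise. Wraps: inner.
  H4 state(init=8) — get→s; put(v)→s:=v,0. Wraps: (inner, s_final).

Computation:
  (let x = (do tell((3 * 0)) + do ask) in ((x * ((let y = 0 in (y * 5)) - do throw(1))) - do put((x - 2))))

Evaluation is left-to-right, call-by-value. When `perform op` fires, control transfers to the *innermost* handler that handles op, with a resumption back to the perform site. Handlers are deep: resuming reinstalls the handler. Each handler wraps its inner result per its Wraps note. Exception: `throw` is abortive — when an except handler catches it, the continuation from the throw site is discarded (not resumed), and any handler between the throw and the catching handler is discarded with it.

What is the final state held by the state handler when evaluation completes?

Answer: 8

Step-by-step:
tell(0) @ H2 ⇒ log+=0
ask @ H0 ⇒ 5
throw(1) @ H3 caught ⇒ 15
H4 returns (15, 8)
= (15, 8)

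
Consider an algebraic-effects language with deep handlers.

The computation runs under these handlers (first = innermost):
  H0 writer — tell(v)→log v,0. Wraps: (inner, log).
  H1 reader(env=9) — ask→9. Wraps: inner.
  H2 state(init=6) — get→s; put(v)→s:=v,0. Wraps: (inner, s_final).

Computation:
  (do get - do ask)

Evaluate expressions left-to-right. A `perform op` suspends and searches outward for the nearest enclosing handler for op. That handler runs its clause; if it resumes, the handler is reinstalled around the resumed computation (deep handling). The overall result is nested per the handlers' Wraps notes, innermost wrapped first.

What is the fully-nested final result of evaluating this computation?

Working:
get @ H2 ⇒ 6
ask @ H1 ⇒ 9
H0 returns (-3, ())
H1 returns (-3, ())
H2 returns ((-3, ()), 6)
= ((-3, ()), 6)

Answer: ((-3, ()), 6)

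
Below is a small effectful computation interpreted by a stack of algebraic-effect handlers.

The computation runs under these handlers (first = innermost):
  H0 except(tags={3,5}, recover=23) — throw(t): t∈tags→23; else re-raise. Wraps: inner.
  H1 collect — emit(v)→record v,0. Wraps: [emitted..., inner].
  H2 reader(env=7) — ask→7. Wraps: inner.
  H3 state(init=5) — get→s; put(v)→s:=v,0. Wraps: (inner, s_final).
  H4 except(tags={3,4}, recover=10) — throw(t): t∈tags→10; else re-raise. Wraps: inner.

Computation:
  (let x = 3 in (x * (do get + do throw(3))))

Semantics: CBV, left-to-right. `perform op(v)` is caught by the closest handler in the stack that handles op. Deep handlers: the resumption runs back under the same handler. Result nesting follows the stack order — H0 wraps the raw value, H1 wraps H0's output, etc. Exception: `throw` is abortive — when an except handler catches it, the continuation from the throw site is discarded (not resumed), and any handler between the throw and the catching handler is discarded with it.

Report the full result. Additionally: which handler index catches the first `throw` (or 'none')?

Answer: ([23], 5) ; first throw caught by: H0

Evaluation trace:
get @ H3 ⇒ 5
throw(3) @ H0 caught ⇒ 23
H1 returns [23]
H2 returns [23]
H3 returns ([23], 5)
H4 returns ([23], 5)
= ([23], 5)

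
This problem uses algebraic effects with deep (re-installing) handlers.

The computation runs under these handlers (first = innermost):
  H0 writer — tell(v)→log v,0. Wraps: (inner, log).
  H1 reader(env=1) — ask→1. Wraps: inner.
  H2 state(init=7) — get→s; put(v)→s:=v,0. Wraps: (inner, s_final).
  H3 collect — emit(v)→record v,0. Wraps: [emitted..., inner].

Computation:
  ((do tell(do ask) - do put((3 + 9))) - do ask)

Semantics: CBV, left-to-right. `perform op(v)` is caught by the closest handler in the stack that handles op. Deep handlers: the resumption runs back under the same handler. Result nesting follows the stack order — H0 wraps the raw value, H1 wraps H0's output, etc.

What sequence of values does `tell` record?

Answer: (1)

Evaluation trace:
ask @ H1 ⇒ 1
tell(1) @ H0 ⇒ log+=1
put(12) @ H2 ⇒ s:=12
ask @ H1 ⇒ 1
H0 returns (-1, (1))
H1 returns (-1, (1))
H2 returns ((-1, (1)), 12)
H3 returns [((-1, (1)), 12)]
= [((-1, (1)), 12)]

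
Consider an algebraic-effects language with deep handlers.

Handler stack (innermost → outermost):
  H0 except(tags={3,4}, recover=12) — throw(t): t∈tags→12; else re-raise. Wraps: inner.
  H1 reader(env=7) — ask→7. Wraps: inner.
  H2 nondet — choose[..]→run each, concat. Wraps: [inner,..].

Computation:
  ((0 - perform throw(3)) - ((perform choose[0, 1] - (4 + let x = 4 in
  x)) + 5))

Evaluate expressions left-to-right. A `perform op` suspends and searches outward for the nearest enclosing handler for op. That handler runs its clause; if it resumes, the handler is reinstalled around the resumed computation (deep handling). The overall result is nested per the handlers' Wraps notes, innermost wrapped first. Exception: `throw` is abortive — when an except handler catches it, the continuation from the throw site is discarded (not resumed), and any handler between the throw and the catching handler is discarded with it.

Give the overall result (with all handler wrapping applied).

Answer: [12]

Step-by-step:
throw(3) @ H0 caught ⇒ 12
H1 returns 12
H2 returns [12]
= [12]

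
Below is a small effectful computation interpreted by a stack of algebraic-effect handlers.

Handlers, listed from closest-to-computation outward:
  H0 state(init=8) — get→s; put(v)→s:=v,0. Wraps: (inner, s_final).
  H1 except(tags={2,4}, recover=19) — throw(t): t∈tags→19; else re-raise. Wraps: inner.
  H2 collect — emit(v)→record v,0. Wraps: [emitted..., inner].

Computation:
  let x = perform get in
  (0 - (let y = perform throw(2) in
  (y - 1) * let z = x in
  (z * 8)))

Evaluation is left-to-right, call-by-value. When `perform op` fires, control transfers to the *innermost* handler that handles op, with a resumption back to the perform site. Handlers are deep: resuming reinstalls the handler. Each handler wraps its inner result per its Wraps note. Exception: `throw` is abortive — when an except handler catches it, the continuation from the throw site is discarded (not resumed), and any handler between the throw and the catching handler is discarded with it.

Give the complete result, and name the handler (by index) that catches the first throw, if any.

Answer: [19] ; first throw caught by: H1

Step-by-step:
get @ H0 ⇒ 8
throw(2) @ H1 caught ⇒ 19
H2 returns [19]
= [19]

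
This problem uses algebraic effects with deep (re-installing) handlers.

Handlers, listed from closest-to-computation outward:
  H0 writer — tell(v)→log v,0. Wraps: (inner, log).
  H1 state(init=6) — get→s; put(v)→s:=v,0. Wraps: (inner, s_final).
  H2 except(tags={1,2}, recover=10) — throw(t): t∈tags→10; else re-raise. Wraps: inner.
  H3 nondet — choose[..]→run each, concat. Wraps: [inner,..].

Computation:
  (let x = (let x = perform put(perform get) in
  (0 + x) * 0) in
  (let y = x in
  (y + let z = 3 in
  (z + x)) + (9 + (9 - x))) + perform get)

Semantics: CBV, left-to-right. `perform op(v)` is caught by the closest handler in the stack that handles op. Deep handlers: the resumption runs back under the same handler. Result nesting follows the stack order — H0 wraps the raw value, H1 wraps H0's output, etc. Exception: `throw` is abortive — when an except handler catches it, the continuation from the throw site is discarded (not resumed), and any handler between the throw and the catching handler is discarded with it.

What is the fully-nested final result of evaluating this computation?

Evaluation trace:
get @ H1 ⇒ 6
put(6) @ H1 ⇒ s:=6
get @ H1 ⇒ 6
H0 returns (27, ())
H1 returns ((27, ()), 6)
H2 returns ((27, ()), 6)
H3 returns [((27, ()), 6)]
= [((27, ()), 6)]

Answer: [((27, ()), 6)]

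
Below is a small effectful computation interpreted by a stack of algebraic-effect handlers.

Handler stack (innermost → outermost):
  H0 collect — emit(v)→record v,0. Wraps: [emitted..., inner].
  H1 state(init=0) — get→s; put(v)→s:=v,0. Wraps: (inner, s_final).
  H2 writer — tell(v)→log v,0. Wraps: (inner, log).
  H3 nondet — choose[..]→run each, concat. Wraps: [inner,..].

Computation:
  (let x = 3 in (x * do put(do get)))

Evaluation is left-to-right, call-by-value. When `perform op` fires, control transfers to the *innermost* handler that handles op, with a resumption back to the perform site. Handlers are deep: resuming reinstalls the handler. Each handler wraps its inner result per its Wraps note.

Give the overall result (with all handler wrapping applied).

Answer: [(([0], 0), ())]

Working:
get @ H1 ⇒ 0
put(0) @ H1 ⇒ s:=0
H0 returns [0]
H1 returns ([0], 0)
H2 returns (([0], 0), ())
H3 returns [(([0], 0), ())]
= [(([0], 0), ())]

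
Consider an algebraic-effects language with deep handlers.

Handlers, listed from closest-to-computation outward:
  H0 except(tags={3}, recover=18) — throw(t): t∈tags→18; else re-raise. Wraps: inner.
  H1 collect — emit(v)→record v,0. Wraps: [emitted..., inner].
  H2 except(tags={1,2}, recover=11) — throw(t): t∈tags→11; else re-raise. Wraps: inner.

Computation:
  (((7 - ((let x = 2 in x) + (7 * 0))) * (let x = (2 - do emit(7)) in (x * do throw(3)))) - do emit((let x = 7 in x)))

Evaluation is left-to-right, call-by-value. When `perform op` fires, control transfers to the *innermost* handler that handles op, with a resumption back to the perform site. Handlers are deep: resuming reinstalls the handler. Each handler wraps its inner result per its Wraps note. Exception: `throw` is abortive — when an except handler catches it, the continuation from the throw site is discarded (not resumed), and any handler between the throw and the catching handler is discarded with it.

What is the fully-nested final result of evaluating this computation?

Step-by-step:
emit(7) @ H1 ⇒ out+=7
throw(3) @ H0 caught ⇒ 18
H1 returns [7, 18]
H2 returns [7, 18]
= [7, 18]

Answer: [7, 18]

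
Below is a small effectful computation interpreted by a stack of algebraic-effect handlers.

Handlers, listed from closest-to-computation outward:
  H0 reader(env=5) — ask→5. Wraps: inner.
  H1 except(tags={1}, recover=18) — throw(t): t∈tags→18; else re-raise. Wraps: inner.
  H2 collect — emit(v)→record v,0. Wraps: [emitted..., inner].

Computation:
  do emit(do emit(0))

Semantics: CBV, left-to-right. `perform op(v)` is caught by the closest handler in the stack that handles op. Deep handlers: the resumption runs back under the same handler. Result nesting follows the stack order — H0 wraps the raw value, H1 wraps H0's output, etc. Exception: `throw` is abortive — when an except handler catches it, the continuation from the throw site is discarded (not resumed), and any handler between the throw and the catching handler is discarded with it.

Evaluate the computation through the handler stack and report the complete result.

Evaluation trace:
emit(0) @ H2 ⇒ out+=0
emit(0) @ H2 ⇒ out+=0
H0 returns 0
H1 returns 0
H2 returns [0, 0, 0]
= [0, 0, 0]

Answer: [0, 0, 0]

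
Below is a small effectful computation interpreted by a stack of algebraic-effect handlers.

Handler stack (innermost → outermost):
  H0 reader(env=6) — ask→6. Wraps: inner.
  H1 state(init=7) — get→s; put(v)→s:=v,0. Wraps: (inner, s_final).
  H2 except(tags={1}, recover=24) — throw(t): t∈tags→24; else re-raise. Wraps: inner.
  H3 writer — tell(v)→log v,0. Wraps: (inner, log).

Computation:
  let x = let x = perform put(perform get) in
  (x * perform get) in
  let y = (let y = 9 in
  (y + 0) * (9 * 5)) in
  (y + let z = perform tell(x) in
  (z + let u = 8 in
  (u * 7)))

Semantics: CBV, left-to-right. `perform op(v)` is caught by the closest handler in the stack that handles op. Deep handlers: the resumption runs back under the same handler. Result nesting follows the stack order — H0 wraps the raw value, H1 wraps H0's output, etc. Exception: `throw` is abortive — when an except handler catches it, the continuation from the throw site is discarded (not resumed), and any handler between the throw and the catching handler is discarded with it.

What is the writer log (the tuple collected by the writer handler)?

Answer: (0)

Working:
get @ H1 ⇒ 7
put(7) @ H1 ⇒ s:=7
get @ H1 ⇒ 7
tell(0) @ H3 ⇒ log+=0
H0 returns 461
H1 returns (461, 7)
H2 returns (461, 7)
H3 returns ((461, 7), (0))
= ((461, 7), (0))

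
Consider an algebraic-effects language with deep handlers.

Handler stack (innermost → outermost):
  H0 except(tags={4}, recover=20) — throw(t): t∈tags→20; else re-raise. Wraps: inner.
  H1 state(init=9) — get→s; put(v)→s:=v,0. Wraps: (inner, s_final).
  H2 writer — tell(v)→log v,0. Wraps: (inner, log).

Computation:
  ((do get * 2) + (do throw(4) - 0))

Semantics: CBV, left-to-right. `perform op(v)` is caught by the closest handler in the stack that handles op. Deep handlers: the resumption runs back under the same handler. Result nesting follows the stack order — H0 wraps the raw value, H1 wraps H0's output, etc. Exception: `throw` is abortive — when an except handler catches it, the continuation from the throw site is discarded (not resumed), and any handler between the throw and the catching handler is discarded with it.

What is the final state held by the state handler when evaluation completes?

Answer: 9

Step-by-step:
get @ H1 ⇒ 9
throw(4) @ H0 caught ⇒ 20
H1 returns (20, 9)
H2 returns ((20, 9), ())
= ((20, 9), ())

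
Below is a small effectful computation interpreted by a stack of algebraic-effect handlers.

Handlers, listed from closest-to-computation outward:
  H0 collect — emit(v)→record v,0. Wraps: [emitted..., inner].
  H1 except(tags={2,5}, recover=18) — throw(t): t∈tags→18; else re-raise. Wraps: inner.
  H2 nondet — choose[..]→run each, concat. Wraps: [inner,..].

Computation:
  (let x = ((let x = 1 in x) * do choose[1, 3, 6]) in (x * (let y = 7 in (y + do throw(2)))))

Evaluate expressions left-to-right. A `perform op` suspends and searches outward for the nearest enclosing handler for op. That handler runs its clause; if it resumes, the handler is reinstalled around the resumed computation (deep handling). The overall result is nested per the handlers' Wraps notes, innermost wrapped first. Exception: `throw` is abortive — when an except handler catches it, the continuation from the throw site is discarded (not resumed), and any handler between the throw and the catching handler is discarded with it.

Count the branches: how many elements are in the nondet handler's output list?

Answer: 3

Evaluation trace:
choose[1, 3, 6] @ H2
  branch[0] choose=1:
    throw(2) @ H1 caught ⇒ 18
    H2 returns [18]
  branch[1] choose=3:
    throw(2) @ H1 caught ⇒ 18
    H2 returns [18]
  branch[2] choose=6:
    throw(2) @ H1 caught ⇒ 18
    H2 returns [18]
= [18, 18, 18]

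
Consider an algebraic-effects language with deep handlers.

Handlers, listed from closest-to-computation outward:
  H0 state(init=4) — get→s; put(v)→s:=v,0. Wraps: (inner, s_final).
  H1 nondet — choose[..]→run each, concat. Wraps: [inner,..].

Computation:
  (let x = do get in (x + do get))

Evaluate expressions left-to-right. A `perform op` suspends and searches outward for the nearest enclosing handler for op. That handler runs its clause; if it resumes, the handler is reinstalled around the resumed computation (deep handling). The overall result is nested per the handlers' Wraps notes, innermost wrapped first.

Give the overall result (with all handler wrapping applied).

Working:
get @ H0 ⇒ 4
get @ H0 ⇒ 4
H0 returns (8, 4)
H1 returns [(8, 4)]
= [(8, 4)]

Answer: [(8, 4)]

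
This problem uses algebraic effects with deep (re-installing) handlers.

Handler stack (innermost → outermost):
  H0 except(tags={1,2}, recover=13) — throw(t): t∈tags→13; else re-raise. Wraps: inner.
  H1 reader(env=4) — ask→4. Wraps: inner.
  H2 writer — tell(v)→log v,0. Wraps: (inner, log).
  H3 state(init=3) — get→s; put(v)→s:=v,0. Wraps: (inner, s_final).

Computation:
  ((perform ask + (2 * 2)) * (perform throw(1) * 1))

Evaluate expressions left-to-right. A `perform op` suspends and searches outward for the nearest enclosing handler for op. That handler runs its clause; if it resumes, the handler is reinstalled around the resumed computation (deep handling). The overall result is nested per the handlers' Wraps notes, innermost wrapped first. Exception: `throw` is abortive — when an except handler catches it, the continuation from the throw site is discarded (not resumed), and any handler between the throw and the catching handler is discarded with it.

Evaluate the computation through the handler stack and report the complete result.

Answer: ((13, ()), 3)

Step-by-step:
ask @ H1 ⇒ 4
throw(1) @ H0 caught ⇒ 13
H1 returns 13
H2 returns (13, ())
H3 returns ((13, ()), 3)
= ((13, ()), 3)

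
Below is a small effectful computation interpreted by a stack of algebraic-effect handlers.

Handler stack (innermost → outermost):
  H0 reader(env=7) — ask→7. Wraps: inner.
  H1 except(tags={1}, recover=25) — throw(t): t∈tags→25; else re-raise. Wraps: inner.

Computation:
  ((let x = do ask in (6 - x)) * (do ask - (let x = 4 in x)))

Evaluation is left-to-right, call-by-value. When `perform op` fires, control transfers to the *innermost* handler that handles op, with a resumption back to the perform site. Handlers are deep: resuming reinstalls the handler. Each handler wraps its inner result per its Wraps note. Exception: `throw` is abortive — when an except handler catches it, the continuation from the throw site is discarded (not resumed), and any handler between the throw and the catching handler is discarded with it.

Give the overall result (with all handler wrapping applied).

Answer: -3

Evaluation trace:
ask @ H0 ⇒ 7
ask @ H0 ⇒ 7
H0 returns -3
H1 returns -3
= -3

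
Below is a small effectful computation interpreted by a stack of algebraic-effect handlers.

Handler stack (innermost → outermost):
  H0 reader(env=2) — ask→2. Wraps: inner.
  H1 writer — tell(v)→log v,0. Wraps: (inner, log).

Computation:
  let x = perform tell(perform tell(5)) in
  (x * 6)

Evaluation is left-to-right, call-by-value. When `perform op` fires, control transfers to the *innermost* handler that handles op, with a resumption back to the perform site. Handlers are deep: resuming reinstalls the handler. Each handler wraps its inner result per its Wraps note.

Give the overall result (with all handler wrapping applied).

Answer: (0, (5, 0))

Step-by-step:
tell(5) @ H1 ⇒ log+=5
tell(0) @ H1 ⇒ log+=0
H0 returns 0
H1 returns (0, (5, 0))
= (0, (5, 0))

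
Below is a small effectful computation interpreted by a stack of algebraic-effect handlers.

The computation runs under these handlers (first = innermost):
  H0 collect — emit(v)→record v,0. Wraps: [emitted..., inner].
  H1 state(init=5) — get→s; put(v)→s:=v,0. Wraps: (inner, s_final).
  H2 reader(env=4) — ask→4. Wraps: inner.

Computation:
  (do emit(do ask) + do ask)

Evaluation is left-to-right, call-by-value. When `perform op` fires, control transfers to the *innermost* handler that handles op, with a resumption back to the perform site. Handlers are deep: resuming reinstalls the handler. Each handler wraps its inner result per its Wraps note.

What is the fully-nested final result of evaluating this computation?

Working:
ask @ H2 ⇒ 4
emit(4) @ H0 ⇒ out+=4
ask @ H2 ⇒ 4
H0 returns [4, 4]
H1 returns ([4, 4], 5)
H2 returns ([4, 4], 5)
= ([4, 4], 5)

Answer: ([4, 4], 5)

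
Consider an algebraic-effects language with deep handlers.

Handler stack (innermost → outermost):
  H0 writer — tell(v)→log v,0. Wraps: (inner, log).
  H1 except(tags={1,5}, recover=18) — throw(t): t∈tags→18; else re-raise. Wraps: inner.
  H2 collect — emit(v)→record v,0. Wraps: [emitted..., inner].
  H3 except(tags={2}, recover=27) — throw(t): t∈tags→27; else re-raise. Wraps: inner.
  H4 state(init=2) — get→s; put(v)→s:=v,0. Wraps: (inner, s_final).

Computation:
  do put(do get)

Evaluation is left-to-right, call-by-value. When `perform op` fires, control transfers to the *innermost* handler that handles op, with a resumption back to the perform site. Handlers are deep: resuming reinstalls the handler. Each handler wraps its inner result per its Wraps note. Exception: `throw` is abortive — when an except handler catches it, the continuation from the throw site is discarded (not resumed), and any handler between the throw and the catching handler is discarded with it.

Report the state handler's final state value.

Answer: 2

Working:
get @ H4 ⇒ 2
put(2) @ H4 ⇒ s:=2
H0 returns (0, ())
H1 returns (0, ())
H2 returns [(0, ())]
H3 returns [(0, ())]
H4 returns ([(0, ())], 2)
= ([(0, ())], 2)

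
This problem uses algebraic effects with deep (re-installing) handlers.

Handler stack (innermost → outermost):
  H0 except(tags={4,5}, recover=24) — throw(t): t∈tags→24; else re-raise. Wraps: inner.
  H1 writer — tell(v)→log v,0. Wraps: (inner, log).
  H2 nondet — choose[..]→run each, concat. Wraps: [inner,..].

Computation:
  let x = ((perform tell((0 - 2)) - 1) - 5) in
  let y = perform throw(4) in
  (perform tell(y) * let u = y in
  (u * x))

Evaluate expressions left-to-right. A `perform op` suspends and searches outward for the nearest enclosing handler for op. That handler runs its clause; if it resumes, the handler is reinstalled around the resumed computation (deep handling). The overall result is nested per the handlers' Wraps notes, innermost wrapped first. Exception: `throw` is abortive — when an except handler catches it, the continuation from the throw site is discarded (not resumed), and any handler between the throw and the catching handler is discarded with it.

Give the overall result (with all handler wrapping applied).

Answer: [(24, (-2))]

Step-by-step:
tell(-2) @ H1 ⇒ log+=-2
throw(4) @ H0 caught ⇒ 24
H1 returns (24, (-2))
H2 returns [(24, (-2))]
= [(24, (-2))]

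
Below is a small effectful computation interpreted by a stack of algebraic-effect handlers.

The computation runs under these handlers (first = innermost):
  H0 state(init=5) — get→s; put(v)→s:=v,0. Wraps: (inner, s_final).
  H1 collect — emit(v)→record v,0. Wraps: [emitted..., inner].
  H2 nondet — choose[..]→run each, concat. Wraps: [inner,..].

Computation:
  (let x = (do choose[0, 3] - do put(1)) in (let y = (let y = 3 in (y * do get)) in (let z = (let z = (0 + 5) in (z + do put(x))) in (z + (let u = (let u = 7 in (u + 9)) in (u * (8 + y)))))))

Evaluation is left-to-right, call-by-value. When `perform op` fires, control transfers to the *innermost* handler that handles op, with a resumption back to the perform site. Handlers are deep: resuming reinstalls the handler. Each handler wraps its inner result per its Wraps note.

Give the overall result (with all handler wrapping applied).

Answer: [[(181, 0)], [(181, 3)]]

Evaluation trace:
choose[0, 3] @ H2
  branch[0] choose=0:
    put(1) @ H0 ⇒ s:=1
    get @ H0 ⇒ 1
    put(0) @ H0 ⇒ s:=0
    H0 returns (181, 0)
    H1 returns [(181, 0)]
    H2 returns [[(181, 0)]]
  branch[1] choose=3:
    put(1) @ H0 ⇒ s:=1
    get @ H0 ⇒ 1
    put(3) @ H0 ⇒ s:=3
    H0 returns (181, 3)
    H1 returns [(181, 3)]
    H2 returns [[(181, 3)]]
= [[(181, 0)], [(181, 3)]]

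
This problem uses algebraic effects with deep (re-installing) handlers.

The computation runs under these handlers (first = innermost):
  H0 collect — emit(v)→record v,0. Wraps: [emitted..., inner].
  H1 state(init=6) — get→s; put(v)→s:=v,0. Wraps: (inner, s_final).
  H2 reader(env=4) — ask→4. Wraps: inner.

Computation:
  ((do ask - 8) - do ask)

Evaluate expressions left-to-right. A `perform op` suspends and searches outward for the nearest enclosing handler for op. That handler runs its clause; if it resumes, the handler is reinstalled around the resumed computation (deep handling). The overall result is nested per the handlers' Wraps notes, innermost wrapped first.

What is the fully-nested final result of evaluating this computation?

Step-by-step:
ask @ H2 ⇒ 4
ask @ H2 ⇒ 4
H0 returns [-8]
H1 returns ([-8], 6)
H2 returns ([-8], 6)
= ([-8], 6)

Answer: ([-8], 6)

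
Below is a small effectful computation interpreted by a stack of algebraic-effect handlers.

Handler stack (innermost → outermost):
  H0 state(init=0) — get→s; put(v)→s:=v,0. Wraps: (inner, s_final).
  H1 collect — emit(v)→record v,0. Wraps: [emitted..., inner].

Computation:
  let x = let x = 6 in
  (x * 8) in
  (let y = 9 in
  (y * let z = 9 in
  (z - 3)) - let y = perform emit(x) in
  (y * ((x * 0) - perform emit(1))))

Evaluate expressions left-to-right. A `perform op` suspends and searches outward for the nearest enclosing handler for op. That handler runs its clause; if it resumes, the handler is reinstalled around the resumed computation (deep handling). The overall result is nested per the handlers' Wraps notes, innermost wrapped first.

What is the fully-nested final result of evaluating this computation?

Answer: [48, 1, (54, 0)]

Evaluation trace:
emit(48) @ H1 ⇒ out+=48
emit(1) @ H1 ⇒ out+=1
H0 returns (54, 0)
H1 returns [48, 1, (54, 0)]
= [48, 1, (54, 0)]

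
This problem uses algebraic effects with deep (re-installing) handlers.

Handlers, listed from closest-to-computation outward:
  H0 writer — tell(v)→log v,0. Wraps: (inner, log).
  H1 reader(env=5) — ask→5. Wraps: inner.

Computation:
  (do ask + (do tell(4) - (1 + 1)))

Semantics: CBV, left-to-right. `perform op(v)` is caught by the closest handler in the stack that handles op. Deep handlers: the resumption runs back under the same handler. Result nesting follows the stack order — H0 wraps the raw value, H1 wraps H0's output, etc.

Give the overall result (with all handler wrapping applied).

Evaluation trace:
ask @ H1 ⇒ 5
tell(4) @ H0 ⇒ log+=4
H0 returns (3, (4))
H1 returns (3, (4))
= (3, (4))

Answer: (3, (4))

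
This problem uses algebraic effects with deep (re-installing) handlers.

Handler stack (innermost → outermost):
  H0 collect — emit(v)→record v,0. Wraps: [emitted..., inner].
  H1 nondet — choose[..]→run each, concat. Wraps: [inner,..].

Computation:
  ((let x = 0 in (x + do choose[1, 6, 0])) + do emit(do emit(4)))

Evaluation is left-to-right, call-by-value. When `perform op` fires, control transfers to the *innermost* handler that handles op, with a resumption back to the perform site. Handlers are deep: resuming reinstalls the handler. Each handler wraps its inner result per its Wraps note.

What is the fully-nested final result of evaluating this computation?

Answer: [[4, 0, 1], [4, 0, 6], [4, 0, 0]]

Evaluation trace:
choose[1, 6, 0] @ H1
  branch[0] choose=1:
    emit(4) @ H0 ⇒ out+=4
    emit(0) @ H0 ⇒ out+=0
    H0 returns [4, 0, 1]
    H1 returns [[4, 0, 1]]
  branch[1] choose=6:
    emit(4) @ H0 ⇒ out+=4
    emit(0) @ H0 ⇒ out+=0
    H0 returns [4, 0, 6]
    H1 returns [[4, 0, 6]]
  branch[2] choose=0:
    emit(4) @ H0 ⇒ out+=4
    emit(0) @ H0 ⇒ out+=0
    H0 returns [4, 0, 0]
    H1 returns [[4, 0, 0]]
= [[4, 0, 1], [4, 0, 6], [4, 0, 0]]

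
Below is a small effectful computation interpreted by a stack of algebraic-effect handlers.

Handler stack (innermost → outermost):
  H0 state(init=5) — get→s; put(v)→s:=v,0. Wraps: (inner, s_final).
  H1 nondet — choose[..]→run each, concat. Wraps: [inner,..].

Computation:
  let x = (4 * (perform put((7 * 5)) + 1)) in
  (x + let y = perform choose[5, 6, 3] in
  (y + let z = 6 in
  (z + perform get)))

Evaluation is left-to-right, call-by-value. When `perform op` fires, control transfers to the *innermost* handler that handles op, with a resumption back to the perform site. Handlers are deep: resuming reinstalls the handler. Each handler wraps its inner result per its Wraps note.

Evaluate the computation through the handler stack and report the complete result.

Answer: [(50, 35), (51, 35), (48, 35)]

Working:
put(35) @ H0 ⇒ s:=35
choose[5, 6, 3] @ H1
  branch[0] choose=5:
    get @ H0 ⇒ 35
    H0 returns (50, 35)
    H1 returns [(50, 35)]
  branch[1] choose=6:
    get @ H0 ⇒ 35
    H0 returns (51, 35)
    H1 returns [(51, 35)]
  branch[2] choose=3:
    get @ H0 ⇒ 35
    H0 returns (48, 35)
    H1 returns [(48, 35)]
= [(50, 35), (51, 35), (48, 35)]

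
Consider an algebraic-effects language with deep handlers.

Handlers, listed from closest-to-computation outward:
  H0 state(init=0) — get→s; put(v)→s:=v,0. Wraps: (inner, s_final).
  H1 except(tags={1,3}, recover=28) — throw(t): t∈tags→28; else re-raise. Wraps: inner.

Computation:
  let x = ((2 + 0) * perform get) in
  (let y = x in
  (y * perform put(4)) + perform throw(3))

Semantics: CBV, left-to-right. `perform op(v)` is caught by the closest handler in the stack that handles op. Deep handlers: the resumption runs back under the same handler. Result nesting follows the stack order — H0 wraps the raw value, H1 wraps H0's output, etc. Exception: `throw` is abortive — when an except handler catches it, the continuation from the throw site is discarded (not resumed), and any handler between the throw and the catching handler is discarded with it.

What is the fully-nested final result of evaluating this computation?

Answer: 28

Working:
get @ H0 ⇒ 0
put(4) @ H0 ⇒ s:=4
throw(3) @ H1 caught ⇒ 28
= 28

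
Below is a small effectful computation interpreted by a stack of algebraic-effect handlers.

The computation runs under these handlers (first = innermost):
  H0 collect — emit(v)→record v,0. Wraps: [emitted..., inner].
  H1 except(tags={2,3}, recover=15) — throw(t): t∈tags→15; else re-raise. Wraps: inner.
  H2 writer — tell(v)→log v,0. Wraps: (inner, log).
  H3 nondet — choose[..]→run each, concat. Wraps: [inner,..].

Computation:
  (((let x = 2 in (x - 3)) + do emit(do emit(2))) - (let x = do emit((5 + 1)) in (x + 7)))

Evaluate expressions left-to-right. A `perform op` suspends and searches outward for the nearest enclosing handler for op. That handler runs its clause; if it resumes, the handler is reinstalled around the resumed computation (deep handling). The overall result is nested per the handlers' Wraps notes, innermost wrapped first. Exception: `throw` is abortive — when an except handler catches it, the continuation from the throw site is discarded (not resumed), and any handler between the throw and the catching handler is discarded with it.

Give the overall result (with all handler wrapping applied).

Answer: [([2, 0, 6, -8], ())]

Step-by-step:
emit(2) @ H0 ⇒ out+=2
emit(0) @ H0 ⇒ out+=0
emit(6) @ H0 ⇒ out+=6
H0 returns [2, 0, 6, -8]
H1 returns [2, 0, 6, -8]
H2 returns ([2, 0, 6, -8], ())
H3 returns [([2, 0, 6, -8], ())]
= [([2, 0, 6, -8], ())]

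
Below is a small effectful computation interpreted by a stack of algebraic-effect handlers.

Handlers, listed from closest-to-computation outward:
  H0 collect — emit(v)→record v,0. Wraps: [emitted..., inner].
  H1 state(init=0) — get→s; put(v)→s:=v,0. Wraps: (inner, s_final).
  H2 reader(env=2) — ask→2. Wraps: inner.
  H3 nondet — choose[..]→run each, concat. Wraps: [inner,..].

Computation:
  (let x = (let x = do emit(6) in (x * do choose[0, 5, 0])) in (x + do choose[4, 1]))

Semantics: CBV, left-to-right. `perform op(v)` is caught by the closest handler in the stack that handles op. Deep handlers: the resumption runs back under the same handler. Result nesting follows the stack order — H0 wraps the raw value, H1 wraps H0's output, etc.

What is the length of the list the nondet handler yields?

Answer: 6

Step-by-step:
emit(6) @ H0 ⇒ out+=6
choose[0, 5, 0] @ H3
  branch[0] choose=0:
    choose[4, 1] @ H3
      branch[0] choose=4:
        H0 returns [6, 4]
        H1 returns ([6, 4], 0)
        H2 returns ([6, 4], 0)
        H3 returns [([6, 4], 0)]
      branch[1] choose=1:
        H0 returns [6, 1]
        H1 returns ([6, 1], 0)
        H2 returns ([6, 1], 0)
        H3 returns [([6, 1], 0)]
  branch[1] choose=5:
    choose[4, 1] @ H3
      branch[0] choose=4:
        H0 returns [6, 4]
        H1 returns ([6, 4], 0)
        H2 returns ([6, 4], 0)
        H3 returns [([6, 4], 0)]
      branch[1] choose=1:
        H0 returns [6, 1]
        H1 returns ([6, 1], 0)
        H2 returns ([6, 1], 0)
        H3 returns [([6, 1], 0)]
  branch[2] choose=0:
    choose[4, 1] @ H3
      branch[0] choose=4:
        H0 returns [6, 4]
        H1 returns ([6, 4], 0)
        H2 returns ([6, 4], 0)
        H3 returns [([6, 4], 0)]
      branch[1] choose=1:
        H0 returns [6, 1]
        H1 returns ([6, 1], 0)
        H2 returns ([6, 1], 0)
        H3 returns [([6, 1], 0)]
= [([6, 4], 0), ([6, 1], 0), ([6, 4], 0), ([6, 1], 0), ([6, 4], 0), ([6, 1], 0)]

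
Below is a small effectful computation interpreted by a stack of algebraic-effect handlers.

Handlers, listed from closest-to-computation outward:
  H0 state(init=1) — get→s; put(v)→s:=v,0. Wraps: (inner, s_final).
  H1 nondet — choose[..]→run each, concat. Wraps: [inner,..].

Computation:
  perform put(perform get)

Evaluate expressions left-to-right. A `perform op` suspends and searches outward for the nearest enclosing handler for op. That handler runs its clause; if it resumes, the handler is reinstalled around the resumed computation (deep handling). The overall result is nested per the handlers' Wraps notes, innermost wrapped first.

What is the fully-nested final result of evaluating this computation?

Answer: [(0, 1)]

Step-by-step:
get @ H0 ⇒ 1
put(1) @ H0 ⇒ s:=1
H0 returns (0, 1)
H1 returns [(0, 1)]
= [(0, 1)]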